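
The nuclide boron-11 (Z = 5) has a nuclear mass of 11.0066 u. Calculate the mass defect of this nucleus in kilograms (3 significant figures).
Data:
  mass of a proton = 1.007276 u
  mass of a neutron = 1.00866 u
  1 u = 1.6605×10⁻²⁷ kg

1.36e-28 kg

Z = 5, so N = A − Z = 11 − 5 = 6.
Mass of separated nucleons = 5(1.007276) + 6(1.00866) = 5.036380 + 6.05196 = 11.088340 u
The mass defect is 11.088340 − 11.0066 = 0.081740 u.
In SI units: 0.081740 u × 1.6605×10⁻²⁷ kg/u = 1.3573e-28 kg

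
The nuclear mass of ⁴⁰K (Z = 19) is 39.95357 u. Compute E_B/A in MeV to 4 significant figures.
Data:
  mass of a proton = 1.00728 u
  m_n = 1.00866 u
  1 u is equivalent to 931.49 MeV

Total constituent mass: 19 × 1.00728 + 21 × 1.00866 = 40.32018 u
Δm = 40.32018 − 39.95357 = 0.36661 u
Converting to energy: 0.36661 u × 931.49 MeV/u = 341.494 MeV
Dividing by A = 40 gives 8.537 MeV per nucleon.

8.537 MeV/nucleon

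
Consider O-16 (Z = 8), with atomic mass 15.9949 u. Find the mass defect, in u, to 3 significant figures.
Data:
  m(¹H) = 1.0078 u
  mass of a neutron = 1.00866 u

Σm = 8·m(¹H) + 8·m_n = 8.0624 + 8.06928 = 16.13168 u
Mass defect Δm = 16.13168 − 15.9949 = 0.13678 u

0.137 u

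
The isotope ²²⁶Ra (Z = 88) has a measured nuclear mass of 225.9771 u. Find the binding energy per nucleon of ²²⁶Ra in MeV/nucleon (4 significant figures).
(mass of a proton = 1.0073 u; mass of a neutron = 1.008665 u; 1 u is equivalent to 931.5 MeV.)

Z = 88, so N = A − Z = 226 − 88 = 138.
Mass of separated nucleons = 88(1.0073) + 138(1.008665) = 88.6424 + 139.195770 = 227.838170 u
Mass defect Δm = 227.838170 − 225.9771 = 1.861070 u
E_B = 1.861070 × 931.5 = 1733.59 MeV
Per nucleon: 1733.59 / 226 = 7.671 MeV

7.671 MeV/nucleon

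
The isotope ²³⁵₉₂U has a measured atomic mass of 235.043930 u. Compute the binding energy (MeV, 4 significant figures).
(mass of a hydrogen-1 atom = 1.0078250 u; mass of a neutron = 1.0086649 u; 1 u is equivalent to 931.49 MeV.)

Σm = 92·m(¹H) + 143·m_n = 92.7199000 + 144.2390807 = 236.9589807 u
Δm = 236.9589807 − 235.043930 = 1.9150507 u
Converting to energy: 1.9150507 u × 931.49 MeV/u = 1783.85 MeV

1784 MeV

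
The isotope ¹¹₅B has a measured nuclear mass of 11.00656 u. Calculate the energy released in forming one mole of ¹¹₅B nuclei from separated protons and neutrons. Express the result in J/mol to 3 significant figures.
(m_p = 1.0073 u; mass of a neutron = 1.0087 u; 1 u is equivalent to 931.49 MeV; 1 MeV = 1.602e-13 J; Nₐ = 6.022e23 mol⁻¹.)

7.38e+12 J/mol

Z = 5, so N = A − Z = 11 − 5 = 6.
Mass of separated nucleons = 5(1.0073) + 6(1.0087) = 5.0365 + 6.0522 = 11.0887 u
Δm = 11.0887 − 11.00656 = 0.08214 u
Converting to energy: 0.08214 u × 931.49 MeV/u = 76.5126 MeV
Per nucleus in joules: 76.5126 MeV × 1.602e-13 J/MeV = 1.2257e-11 J
Per mole: 1.2257e-11 J × 6.022e23 mol⁻¹ = 7.3812e+12 J/mol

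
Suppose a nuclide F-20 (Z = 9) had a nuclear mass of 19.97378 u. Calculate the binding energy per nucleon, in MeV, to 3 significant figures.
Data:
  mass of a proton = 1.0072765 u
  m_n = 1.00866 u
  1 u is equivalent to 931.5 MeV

8.71 MeV/nucleon

Z = 9, so N = A − Z = 20 − 9 = 11.
Total constituent mass: 9 × 1.0072765 + 11 × 1.00866 = 20.1607485 u
Δm = 20.1607485 − 19.97378 = 0.1869685 u
E_B = 0.1869685 × 931.5 = 174.161 MeV
Dividing by A = 20 gives 8.708 MeV per nucleon.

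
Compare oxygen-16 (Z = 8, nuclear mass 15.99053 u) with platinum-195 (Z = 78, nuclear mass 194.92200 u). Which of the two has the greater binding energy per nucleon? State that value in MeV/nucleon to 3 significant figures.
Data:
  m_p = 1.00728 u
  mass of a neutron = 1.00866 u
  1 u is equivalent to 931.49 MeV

oxygen-16; 7.98 MeV/nucleon

oxygen-16: Σm = 8(1.00728) + 8(1.00866) = 16.12752 u; Δm = 0.13699 u; E_B = 127.60 MeV; E_B/A = 7.975 MeV
platinum-195: Σm = 78(1.00728) + 117(1.00866) = 196.58106 u; Δm = 1.65906 u; E_B = 1545.4 MeV; E_B/A = 7.925 MeV
oxygen-16 has the higher binding energy per nucleon, so it is the more tightly bound nucleus.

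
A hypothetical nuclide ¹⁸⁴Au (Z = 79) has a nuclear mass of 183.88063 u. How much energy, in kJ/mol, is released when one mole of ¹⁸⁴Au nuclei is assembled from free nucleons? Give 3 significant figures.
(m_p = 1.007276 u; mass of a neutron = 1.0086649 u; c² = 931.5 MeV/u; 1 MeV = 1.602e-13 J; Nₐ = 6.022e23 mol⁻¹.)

1.44e+11 kJ/mol

Z = 79, so N = A − Z = 184 − 79 = 105.
Σm = 79·m_p + 105·m_n = 79.574804 + 105.9098145 = 185.4846185 u
Mass defect Δm = 185.4846185 − 183.88063 = 1.6039885 u
Binding energy = Δm·c² = 1.6039885 × 931.5 MeV/u = 1494.12 MeV
Per nucleus in joules: 1494.12 MeV × 1.602e-13 J/MeV = 2.3936e-10 J
Per mole: 2.3936e-10 J × 6.022e23 mol⁻¹ = 1.4414e+14 J/mol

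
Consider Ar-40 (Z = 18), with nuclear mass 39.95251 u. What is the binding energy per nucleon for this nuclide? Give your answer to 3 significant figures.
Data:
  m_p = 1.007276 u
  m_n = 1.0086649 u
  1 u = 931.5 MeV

8.60 MeV/nucleon

Mass of separated nucleons = 18(1.007276) + 22(1.0086649) = 18.130968 + 22.1906278 = 40.3215958 u
Δm = 40.3215958 − 39.95251 = 0.3690858 u
Binding energy = Δm·c² = 0.3690858 × 931.5 MeV/u = 343.803 MeV
Dividing by A = 40 gives 8.595 MeV per nucleon.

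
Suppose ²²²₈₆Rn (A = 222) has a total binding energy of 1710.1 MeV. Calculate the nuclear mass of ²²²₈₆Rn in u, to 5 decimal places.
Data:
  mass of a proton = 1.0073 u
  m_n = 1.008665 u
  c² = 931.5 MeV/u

221.97038 u

Mass defect = 1710.1 MeV / (931.5 MeV/u) = 1.8358561 u
Constituent mass = 86(1.0073) + 136(1.008665) = 223.806240 u
Nuclear mass = 223.806240 − 1.8358561 = 221.9703839 u ≈ 221.97038 u (to 5 decimal places)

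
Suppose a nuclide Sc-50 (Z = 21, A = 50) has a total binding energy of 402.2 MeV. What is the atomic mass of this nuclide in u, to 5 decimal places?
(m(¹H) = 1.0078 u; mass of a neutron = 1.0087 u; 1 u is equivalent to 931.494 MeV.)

Mass defect = 402.2 MeV / (931.494 MeV/u) = 0.4317795 u
Constituent mass = 21(1.0078) + 29(1.0087) = 50.4161 u
Atomic mass = 50.4161 − 0.4317795 = 49.9843205 u ≈ 49.98432 u (to 5 decimal places)

49.98432 u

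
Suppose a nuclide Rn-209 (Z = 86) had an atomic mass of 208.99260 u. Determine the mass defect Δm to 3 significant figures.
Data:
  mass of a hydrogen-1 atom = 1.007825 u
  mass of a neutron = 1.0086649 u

1.75 u

Σm = 86·m(¹H) + 123·m_n = 86.672950 + 124.0657827 = 210.7387327 u
The mass defect is 210.7387327 − 208.99260 = 1.7461327 u.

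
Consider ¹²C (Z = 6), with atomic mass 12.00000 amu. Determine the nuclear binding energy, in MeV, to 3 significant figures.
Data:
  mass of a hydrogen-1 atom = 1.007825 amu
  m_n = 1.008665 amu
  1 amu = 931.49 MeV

Mass of separated nucleons = 6(1.007825) + 6(1.008665) = 6.046950 + 6.051990 = 12.098940 amu
The mass defect is 12.098940 − 12.00000 = 0.098940 amu.
E_B = 0.098940 × 931.49 = 92.1616 MeV

92.2 MeV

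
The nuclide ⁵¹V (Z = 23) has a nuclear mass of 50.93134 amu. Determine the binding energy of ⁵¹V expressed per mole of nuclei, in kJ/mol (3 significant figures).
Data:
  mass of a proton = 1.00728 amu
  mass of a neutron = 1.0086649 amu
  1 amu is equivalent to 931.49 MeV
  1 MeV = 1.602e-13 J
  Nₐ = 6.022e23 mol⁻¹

Σm = 23·m_p + 28·m_n = 23.16744 + 28.2426172 = 51.4100572 amu
The mass defect is 51.4100572 − 50.93134 = 0.4787172 amu.
Converting to energy: 0.4787172 amu × 931.49 MeV/amu = 445.920 MeV
Per nucleus in joules: 445.920 MeV × 1.602e-13 J/MeV = 7.1436e-11 J
Per mole: 7.1436e-11 J × 6.022e23 mol⁻¹ = 4.3019e+13 J/mol

4.30e+10 kJ/mol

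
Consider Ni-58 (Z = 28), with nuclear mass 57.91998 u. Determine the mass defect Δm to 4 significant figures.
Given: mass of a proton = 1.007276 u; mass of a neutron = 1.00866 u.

0.5435 u

Z = 28, so N = A − Z = 58 − 28 = 30.
Σm = 28·m_p + 30·m_n = 28.203728 + 30.25980 = 58.463528 u
The mass defect is 58.463528 − 57.91998 = 0.543548 u.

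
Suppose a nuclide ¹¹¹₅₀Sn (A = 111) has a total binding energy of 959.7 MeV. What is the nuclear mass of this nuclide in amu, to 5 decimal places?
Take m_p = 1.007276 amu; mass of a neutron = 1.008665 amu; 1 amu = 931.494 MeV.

Mass defect = 959.7 MeV / (931.494 MeV/amu) = 1.0302804 amu
Constituent mass = 50(1.007276) + 61(1.008665) = 111.892365 amu
Nuclear mass = 111.892365 − 1.0302804 = 110.8620846 amu ≈ 110.86208 amu (to 5 decimal places)

110.86208 amu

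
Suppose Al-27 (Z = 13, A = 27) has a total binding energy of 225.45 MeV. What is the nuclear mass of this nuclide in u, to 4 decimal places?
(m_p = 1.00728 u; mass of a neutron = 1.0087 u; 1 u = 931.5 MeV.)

26.9744 u

Mass defect = 225.45 MeV / (931.5 MeV/u) = 0.242029 u
Constituent mass = 13(1.00728) + 14(1.0087) = 27.21644 u
Nuclear mass = 27.21644 − 0.242029 = 26.974411 u ≈ 26.9744 u (to 4 decimal places)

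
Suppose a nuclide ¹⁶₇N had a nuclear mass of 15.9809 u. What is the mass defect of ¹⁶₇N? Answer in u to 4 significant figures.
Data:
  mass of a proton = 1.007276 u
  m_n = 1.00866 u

0.1480 u

Mass of separated nucleons = 7(1.007276) + 9(1.00866) = 7.050932 + 9.07794 = 16.128872 u
Δm = 16.128872 − 15.9809 = 0.147972 u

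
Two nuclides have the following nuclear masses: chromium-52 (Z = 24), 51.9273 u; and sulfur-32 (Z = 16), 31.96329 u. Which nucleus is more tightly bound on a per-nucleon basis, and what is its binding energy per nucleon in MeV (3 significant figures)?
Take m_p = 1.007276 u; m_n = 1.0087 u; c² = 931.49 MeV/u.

chromium-52: Σm = 24(1.007276) + 28(1.0087) = 52.418224 u; Δm = 0.490924 u; E_B = 457.29 MeV; E_B/A = 8.794 MeV
sulfur-32: Σm = 16(1.007276) + 16(1.0087) = 32.255616 u; Δm = 0.292326 u; E_B = 272.30 MeV; E_B/A = 8.509 MeV
chromium-52 has the higher binding energy per nucleon, so it is the more tightly bound nucleus.

chromium-52; 8.79 MeV/nucleon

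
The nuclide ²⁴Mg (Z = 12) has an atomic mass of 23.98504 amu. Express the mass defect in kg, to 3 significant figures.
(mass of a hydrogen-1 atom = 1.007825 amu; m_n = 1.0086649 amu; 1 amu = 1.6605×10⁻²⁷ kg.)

Z = 12, so N = A − Z = 24 − 12 = 12.
Mass of separated nucleons = 12(1.007825) + 12(1.0086649) = 12.093900 + 12.1039788 = 24.1978788 amu
Δm = 24.1978788 − 23.98504 = 0.2128388 amu
In SI units: 0.2128388 amu × 1.6605×10⁻²⁷ kg/amu = 3.5342e-28 kg

3.53e-28 kg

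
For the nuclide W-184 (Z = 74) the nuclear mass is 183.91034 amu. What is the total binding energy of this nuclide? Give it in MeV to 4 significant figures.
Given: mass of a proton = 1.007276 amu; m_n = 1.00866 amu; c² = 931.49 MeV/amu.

The nucleus contains 74 protons and 184 − 74 = 110 neutrons.
Total constituent mass: 74 × 1.007276 + 110 × 1.00866 = 185.491024 amu
Mass defect Δm = 185.491024 − 183.91034 = 1.580684 amu
Converting to energy: 1.580684 amu × 931.49 MeV/amu = 1472.39 MeV

1472 MeV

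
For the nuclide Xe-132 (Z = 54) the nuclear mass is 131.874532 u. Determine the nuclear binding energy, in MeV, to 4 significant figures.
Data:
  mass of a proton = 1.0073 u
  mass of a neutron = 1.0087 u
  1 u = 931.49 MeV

1116 MeV

With 54 protons and 78 neutrons (A = 132):
Mass of separated nucleons = 54(1.0073) + 78(1.0087) = 54.3942 + 78.6786 = 133.0728 u
The mass defect is 133.0728 − 131.874532 = 1.198268 u.
Binding energy = Δm·c² = 1.198268 × 931.49 MeV/u = 1116.17 MeV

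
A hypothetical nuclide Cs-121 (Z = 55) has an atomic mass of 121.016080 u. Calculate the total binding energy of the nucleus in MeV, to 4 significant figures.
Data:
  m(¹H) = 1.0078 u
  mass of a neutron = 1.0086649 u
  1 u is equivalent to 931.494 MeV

917.3 MeV

The nucleus contains 55 protons and 121 − 55 = 66 neutrons.
Σm = 55·m(¹H) + 66·m_n = 55.4290 + 66.5718834 = 122.0008834 u
Δm = 122.0008834 − 121.016080 = 0.9848034 u
E_B = 0.9848034 × 931.494 = 917.338 MeV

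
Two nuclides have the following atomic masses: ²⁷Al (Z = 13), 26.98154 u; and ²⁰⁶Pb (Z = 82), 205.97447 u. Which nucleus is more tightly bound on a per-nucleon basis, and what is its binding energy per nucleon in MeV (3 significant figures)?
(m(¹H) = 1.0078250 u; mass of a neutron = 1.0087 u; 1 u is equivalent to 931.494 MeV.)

²⁷Al: Σm = 13(1.0078250) + 14(1.0087) = 27.2235250 u; Δm = 0.2419850 u; E_B = 225.408 MeV; E_B/A = 8.348 MeV
²⁰⁶Pb: Σm = 82(1.0078250) + 124(1.0087) = 207.7204500 u; Δm = 1.7459800 u; E_B = 1626.36989 MeV; E_B/A = 7.894999 MeV
²⁷Al has the higher binding energy per nucleon, so it is the more tightly bound nucleus.

²⁷Al; 8.35 MeV/nucleon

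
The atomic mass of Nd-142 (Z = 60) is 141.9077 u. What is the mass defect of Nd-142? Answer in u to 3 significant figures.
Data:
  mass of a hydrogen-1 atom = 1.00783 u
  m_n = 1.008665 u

1.27 u

With 60 protons and 82 neutrons (A = 142):
Σm = 60·m(¹H) + 82·m_n = 60.46980 + 82.710530 = 143.180330 u
Δm = 143.180330 − 141.9077 = 1.272630 u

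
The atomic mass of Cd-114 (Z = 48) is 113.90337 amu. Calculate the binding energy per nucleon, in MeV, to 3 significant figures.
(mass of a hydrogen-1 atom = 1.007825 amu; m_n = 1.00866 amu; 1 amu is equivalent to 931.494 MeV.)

8.53 MeV/nucleon

The nucleus contains 48 protons and 114 − 48 = 66 neutrons.
Σm = 48·m(¹H) + 66·m_n = 48.375600 + 66.57156 = 114.947160 amu
The mass defect is 114.947160 − 113.90337 = 1.043790 amu.
E_B = 1.043790 × 931.494 = 972.284 MeV
Per nucleon: 972.284 / 114 = 8.529 MeV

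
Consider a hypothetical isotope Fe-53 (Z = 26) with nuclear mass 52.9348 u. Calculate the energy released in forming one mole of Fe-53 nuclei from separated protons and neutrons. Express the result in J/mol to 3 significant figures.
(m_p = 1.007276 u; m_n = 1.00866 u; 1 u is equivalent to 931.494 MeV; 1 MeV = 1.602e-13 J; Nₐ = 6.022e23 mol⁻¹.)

Z = 26, so N = A − Z = 53 − 26 = 27.
Σm = 26·m_p + 27·m_n = 26.189176 + 27.23382 = 53.422996 u
Δm = 53.422996 − 52.9348 = 0.488196 u
E_B = 0.488196 × 931.494 = 454.752 MeV
Per nucleus in joules: 454.752 MeV × 1.602e-13 J/MeV = 7.2851e-11 J
Per mole: 7.2851e-11 J × 6.022e23 mol⁻¹ = 4.3871e+13 J/mol

4.39e+13 J/mol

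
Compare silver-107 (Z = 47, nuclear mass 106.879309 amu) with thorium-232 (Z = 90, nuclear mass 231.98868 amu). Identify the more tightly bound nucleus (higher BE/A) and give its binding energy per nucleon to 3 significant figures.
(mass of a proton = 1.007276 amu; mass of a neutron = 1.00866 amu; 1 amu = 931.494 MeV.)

silver-107: Σm = 47(1.007276) + 60(1.00866) = 107.861572 amu; Δm = 0.982263 amu; E_B = 914.97 MeV; E_B/A = 8.551 MeV
thorium-232: Σm = 90(1.007276) + 142(1.00866) = 233.884560 amu; Δm = 1.895880 amu; E_B = 1766.0 MeV; E_B/A = 7.612 MeV
silver-107 has the higher binding energy per nucleon, so it is the more tightly bound nucleus.

silver-107; 8.55 MeV/nucleon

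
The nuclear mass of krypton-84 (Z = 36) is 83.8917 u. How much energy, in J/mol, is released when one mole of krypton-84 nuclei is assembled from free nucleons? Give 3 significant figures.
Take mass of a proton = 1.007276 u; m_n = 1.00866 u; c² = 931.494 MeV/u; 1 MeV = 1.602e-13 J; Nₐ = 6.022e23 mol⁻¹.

7.06e+13 J/mol

The nucleus contains 36 protons and 84 − 36 = 48 neutrons.
Mass of separated nucleons = 36(1.007276) + 48(1.00866) = 36.261936 + 48.41568 = 84.677616 u
The mass defect is 84.677616 − 83.8917 = 0.785916 u.
E_B = 0.785916 × 931.494 = 732.076 MeV
Per nucleus in joules: 732.076 MeV × 1.602e-13 J/MeV = 1.1728e-10 J
Per mole: 1.1728e-10 J × 6.022e23 mol⁻¹ = 7.0626e+13 J/mol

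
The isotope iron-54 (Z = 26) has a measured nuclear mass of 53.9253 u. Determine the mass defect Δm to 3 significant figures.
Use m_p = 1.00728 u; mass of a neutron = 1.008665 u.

Total constituent mass: 26 × 1.00728 + 28 × 1.008665 = 54.431900 u
Mass defect Δm = 54.431900 − 53.9253 = 0.506600 u

0.507 u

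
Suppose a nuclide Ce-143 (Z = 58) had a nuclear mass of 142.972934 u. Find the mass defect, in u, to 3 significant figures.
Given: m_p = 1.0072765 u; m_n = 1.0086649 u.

Z = 58, so N = A − Z = 143 − 58 = 85.
Σm = 58·m_p + 85·m_n = 58.4220370 + 85.7365165 = 144.1585535 u
The mass defect is 144.1585535 − 142.972934 = 1.1856195 u.

1.19 u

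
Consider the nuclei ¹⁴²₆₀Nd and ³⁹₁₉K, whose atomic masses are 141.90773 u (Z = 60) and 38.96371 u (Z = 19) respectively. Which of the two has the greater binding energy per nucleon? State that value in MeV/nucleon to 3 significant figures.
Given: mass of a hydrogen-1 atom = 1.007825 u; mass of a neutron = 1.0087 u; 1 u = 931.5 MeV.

³⁹₁₉K; 8.57 MeV/nucleon

¹⁴²₆₀Nd: Σm = 60(1.007825) + 82(1.0087) = 143.182900 u; Δm = 1.275170 u; E_B = 1187.82 MeV; E_B/A = 8.3649 MeV
³⁹₁₉K: Σm = 19(1.007825) + 20(1.0087) = 39.322675 u; Δm = 0.358965 u; E_B = 334.38 MeV; E_B/A = 8.574 MeV
³⁹₁₉K has the higher binding energy per nucleon, so it is the more tightly bound nucleus.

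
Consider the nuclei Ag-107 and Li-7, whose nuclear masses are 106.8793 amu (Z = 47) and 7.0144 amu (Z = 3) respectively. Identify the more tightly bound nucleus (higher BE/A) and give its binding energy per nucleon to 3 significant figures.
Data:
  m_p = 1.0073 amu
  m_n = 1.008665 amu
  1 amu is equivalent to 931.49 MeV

Ag-107; 8.56 MeV/nucleon

Ag-107: Σm = 47(1.0073) + 60(1.008665) = 107.863000 amu; Δm = 0.983700 amu; E_B = 916.31 MeV; E_B/A = 8.564 MeV
Li-7: Σm = 3(1.0073) + 4(1.008665) = 7.056560 amu; Δm = 0.042160 amu; E_B = 39.272 MeV; E_B/A = 5.610 MeV
Ag-107 has the higher binding energy per nucleon, so it is the more tightly bound nucleus.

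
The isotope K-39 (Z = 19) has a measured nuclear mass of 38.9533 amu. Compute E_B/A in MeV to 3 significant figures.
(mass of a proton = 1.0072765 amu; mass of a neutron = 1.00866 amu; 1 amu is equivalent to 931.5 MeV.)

8.55 MeV/nucleon

Total constituent mass: 19 × 1.0072765 + 20 × 1.00866 = 39.3114535 amu
The mass defect is 39.3114535 − 38.9533 = 0.3581535 amu.
Converting to energy: 0.3581535 amu × 931.5 MeV/amu = 333.620 MeV
Per nucleon: 333.620 / 39 = 8.554 MeV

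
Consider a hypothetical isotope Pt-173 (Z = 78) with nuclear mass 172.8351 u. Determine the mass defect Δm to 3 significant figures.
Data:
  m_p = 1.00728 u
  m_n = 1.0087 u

Σm = 78·m_p + 95·m_n = 78.56784 + 95.8265 = 174.39434 u
Δm = 174.39434 − 172.8351 = 1.55924 u

1.56 u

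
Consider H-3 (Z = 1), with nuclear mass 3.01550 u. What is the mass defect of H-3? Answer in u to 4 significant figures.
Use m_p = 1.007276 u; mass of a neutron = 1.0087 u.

Z = 1, so N = A − Z = 3 − 1 = 2.
Mass of separated nucleons = 1(1.007276) + 2(1.0087) = 1.007276 + 2.0174 = 3.024676 u
Mass defect Δm = 3.024676 − 3.01550 = 0.009176 u

0.009176 u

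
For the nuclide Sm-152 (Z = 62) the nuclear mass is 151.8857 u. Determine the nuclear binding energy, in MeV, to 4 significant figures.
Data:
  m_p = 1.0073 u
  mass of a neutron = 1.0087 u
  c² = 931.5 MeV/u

Mass of separated nucleons = 62(1.0073) + 90(1.0087) = 62.4526 + 90.7830 = 153.2356 u
Δm = 153.2356 − 151.8857 = 1.3499 u
Binding energy = Δm·c² = 1.3499 × 931.5 MeV/u = 1257.43 MeV

1257 MeV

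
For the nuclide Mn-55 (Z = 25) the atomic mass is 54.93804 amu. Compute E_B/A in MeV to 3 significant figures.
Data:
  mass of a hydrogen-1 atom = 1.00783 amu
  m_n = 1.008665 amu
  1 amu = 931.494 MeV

Z = 25, so N = A − Z = 55 − 25 = 30.
Total constituent mass: 25 × 1.00783 + 30 × 1.008665 = 55.455700 amu
The mass defect is 55.455700 − 54.93804 = 0.517660 amu.
Binding energy = Δm·c² = 0.517660 × 931.494 MeV/amu = 482.197 MeV
Dividing by A = 55 gives 8.767 MeV per nucleon.

8.77 MeV/nucleon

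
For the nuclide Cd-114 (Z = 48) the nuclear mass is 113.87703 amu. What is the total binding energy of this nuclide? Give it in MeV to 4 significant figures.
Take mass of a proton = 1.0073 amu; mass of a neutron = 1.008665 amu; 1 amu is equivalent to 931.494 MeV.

973.7 MeV

The nucleus contains 48 protons and 114 − 48 = 66 neutrons.
Total constituent mass: 48 × 1.0073 + 66 × 1.008665 = 114.922290 amu
Mass defect Δm = 114.922290 − 113.87703 = 1.045260 amu
Binding energy = Δm·c² = 1.045260 × 931.494 MeV/amu = 973.653 MeV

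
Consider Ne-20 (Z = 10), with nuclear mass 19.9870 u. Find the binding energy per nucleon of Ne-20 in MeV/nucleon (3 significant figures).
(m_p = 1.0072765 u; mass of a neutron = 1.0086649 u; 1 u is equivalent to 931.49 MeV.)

Z = 10, so N = A − Z = 20 − 10 = 10.
Mass of separated nucleons = 10(1.0072765) + 10(1.0086649) = 10.0727650 + 10.0866490 = 20.1594140 u
The mass defect is 20.1594140 − 19.9870 = 0.1724140 u.
Binding energy = Δm·c² = 0.1724140 × 931.49 MeV/u = 160.602 MeV
Per nucleon: 160.602 / 20 = 8.030 MeV

8.03 MeV/nucleon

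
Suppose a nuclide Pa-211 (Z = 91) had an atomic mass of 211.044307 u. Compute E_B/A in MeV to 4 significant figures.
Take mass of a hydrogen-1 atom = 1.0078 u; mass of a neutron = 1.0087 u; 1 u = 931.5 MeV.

The nucleus contains 91 protons and 211 − 91 = 120 neutrons.
Total constituent mass: 91 × 1.0078 + 120 × 1.0087 = 212.7538 u
Δm = 212.7538 − 211.044307 = 1.709493 u
Converting to energy: 1.709493 u × 931.5 MeV/u = 1592.39 MeV
Dividing by A = 211 gives 7.547 MeV per nucleon.

7.547 MeV/nucleon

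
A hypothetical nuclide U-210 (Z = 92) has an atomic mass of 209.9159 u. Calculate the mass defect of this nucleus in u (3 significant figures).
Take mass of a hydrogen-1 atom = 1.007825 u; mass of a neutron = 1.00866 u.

1.83 u

Total constituent mass: 92 × 1.007825 + 118 × 1.00866 = 211.741780 u
The mass defect is 211.741780 − 209.9159 = 1.825880 u.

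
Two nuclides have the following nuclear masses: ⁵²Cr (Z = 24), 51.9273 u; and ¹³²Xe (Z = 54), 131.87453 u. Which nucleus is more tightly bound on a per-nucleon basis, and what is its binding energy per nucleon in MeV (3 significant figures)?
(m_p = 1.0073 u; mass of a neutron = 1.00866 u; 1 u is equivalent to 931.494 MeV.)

⁵²Cr: Σm = 24(1.0073) + 28(1.00866) = 52.41768 u; Δm = 0.49038 u; E_B = 456.79 MeV; E_B/A = 8.784 MeV
¹³²Xe: Σm = 54(1.0073) + 78(1.00866) = 133.06968 u; Δm = 1.19515 u; E_B = 1113.3 MeV; E_B/A = 8.434 MeV
⁵²Cr has the higher binding energy per nucleon, so it is the more tightly bound nucleus.

⁵²Cr; 8.78 MeV/nucleon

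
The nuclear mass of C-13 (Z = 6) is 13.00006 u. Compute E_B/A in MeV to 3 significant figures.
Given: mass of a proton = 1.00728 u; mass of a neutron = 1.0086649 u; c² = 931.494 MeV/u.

The nucleus contains 6 protons and 13 − 6 = 7 neutrons.
Σm = 6·m_p + 7·m_n = 6.04368 + 7.0606543 = 13.1043343 u
Δm = 13.1043343 − 13.00006 = 0.1042743 u
Converting to energy: 0.1042743 u × 931.494 MeV/u = 97.1309 MeV
Per nucleon: 97.1309 / 13 = 7.472 MeV

7.47 MeV/nucleon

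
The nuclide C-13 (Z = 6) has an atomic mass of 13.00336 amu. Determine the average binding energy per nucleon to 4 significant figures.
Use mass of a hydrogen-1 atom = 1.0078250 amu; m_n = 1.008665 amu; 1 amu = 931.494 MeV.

Σm = 6·m(¹H) + 7·m_n = 6.0469500 + 7.060655 = 13.1076050 amu
The mass defect is 13.1076050 − 13.00336 = 0.1042450 amu.
Binding energy = Δm·c² = 0.1042450 × 931.494 MeV/amu = 97.1036 MeV
BE/A = 97.1036 MeV / 13 = 7.470 MeV/nucleon

7.470 MeV/nucleon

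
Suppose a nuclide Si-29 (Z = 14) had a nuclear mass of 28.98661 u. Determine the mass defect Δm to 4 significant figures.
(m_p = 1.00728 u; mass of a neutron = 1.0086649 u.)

The nucleus contains 14 protons and 29 − 14 = 15 neutrons.
Mass of separated nucleons = 14(1.00728) + 15(1.0086649) = 14.10192 + 15.1299735 = 29.2318935 u
Mass defect Δm = 29.2318935 − 28.98661 = 0.2452835 u

0.2453 u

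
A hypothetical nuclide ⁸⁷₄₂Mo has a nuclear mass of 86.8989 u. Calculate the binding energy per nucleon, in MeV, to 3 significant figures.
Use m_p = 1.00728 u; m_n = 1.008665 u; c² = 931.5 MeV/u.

With 42 protons and 45 neutrons (A = 87):
Σm = 42·m_p + 45·m_n = 42.30576 + 45.389925 = 87.695685 u
Mass defect Δm = 87.695685 − 86.8989 = 0.796785 u
Binding energy = Δm·c² = 0.796785 × 931.5 MeV/u = 742.205 MeV
Dividing by A = 87 gives 8.531 MeV per nucleon.

8.53 MeV/nucleon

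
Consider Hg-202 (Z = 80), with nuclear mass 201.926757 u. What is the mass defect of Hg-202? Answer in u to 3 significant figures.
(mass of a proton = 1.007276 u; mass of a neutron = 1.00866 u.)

Z = 80, so N = A − Z = 202 − 80 = 122.
Σm = 80·m_p + 122·m_n = 80.582080 + 123.05652 = 203.638600 u
The mass defect is 203.638600 − 201.926757 = 1.711843 u.

1.71 u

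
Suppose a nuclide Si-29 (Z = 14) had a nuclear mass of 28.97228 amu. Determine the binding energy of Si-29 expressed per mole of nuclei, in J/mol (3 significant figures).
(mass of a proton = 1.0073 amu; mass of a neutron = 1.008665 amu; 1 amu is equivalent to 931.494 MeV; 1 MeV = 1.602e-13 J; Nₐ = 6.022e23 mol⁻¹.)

Z = 14, so N = A − Z = 29 − 14 = 15.
Mass of separated nucleons = 14(1.0073) + 15(1.008665) = 14.1022 + 15.129975 = 29.232175 amu
Mass defect Δm = 29.232175 − 28.97228 = 0.259895 amu
Binding energy = Δm·c² = 0.259895 × 931.494 MeV/amu = 242.091 MeV
Per nucleus in joules: 242.091 MeV × 1.602e-13 J/MeV = 3.8783e-11 J
Per mole: 3.8783e-11 J × 6.022e23 mol⁻¹ = 2.3355e+13 J/mol

2.34e+13 J/mol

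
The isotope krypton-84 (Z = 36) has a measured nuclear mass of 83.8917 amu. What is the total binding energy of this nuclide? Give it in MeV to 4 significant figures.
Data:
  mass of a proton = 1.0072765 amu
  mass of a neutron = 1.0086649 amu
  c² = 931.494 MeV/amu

Z = 36, so N = A − Z = 84 − 36 = 48.
Σm = 36·m_p + 48·m_n = 36.2619540 + 48.4159152 = 84.6778692 amu
Mass defect Δm = 84.6778692 − 83.8917 = 0.7861692 amu
Converting to energy: 0.7861692 amu × 931.494 MeV/amu = 732.312 MeV

732.3 MeV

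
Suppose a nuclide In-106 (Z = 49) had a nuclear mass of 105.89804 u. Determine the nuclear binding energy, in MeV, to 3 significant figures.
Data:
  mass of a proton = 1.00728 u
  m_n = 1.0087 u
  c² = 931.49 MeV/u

Total constituent mass: 49 × 1.00728 + 57 × 1.0087 = 106.85262 u
Mass defect Δm = 106.85262 − 105.89804 = 0.95458 u
Binding energy = Δm·c² = 0.95458 × 931.49 MeV/u = 889.182 MeV

889 MeV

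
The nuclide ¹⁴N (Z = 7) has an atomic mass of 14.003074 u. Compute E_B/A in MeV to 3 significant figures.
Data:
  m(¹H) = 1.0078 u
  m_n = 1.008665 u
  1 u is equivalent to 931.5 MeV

7.46 MeV/nucleon

The nucleus contains 7 protons and 14 − 7 = 7 neutrons.
Mass of separated nucleons = 7(1.0078) + 7(1.008665) = 7.0546 + 7.060655 = 14.115255 u
Mass defect Δm = 14.115255 − 14.003074 = 0.112181 u
E_B = 0.112181 × 931.5 = 104.497 MeV
BE/A = 104.497 MeV / 14 = 7.464 MeV/nucleon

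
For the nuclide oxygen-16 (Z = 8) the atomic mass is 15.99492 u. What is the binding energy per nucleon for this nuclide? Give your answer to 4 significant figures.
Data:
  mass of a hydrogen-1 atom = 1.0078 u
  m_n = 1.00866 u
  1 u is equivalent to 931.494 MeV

Total constituent mass: 8 × 1.0078 + 8 × 1.00866 = 16.13168 u
The mass defect is 16.13168 − 15.99492 = 0.13676 u.
Binding energy = Δm·c² = 0.13676 × 931.494 MeV/u = 127.391 MeV
Dividing by A = 16 gives 7.962 MeV per nucleon.

7.962 MeV/nucleon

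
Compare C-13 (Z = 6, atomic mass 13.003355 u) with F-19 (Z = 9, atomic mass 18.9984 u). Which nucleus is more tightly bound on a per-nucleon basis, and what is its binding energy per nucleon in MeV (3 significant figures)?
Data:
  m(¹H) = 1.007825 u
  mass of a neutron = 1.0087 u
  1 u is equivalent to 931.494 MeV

F-19; 7.80 MeV/nucleon

C-13: Σm = 6(1.007825) + 7(1.0087) = 13.107850 u; Δm = 0.104495 u; E_B = 97.336 MeV; E_B/A = 7.487 MeV
F-19: Σm = 9(1.007825) + 10(1.0087) = 19.157425 u; Δm = 0.159025 u; E_B = 148.13 MeV; E_B/A = 7.796 MeV
F-19 has the higher binding energy per nucleon, so it is the more tightly bound nucleus.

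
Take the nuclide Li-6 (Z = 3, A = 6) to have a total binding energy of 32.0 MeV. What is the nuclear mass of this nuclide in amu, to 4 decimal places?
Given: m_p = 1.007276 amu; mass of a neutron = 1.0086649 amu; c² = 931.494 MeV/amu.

Mass defect = 32.0 MeV / (931.494 MeV/amu) = 0.034353 amu
Constituent mass = 3(1.007276) + 3(1.0086649) = 6.0478227 amu
Nuclear mass = 6.0478227 − 0.034353 = 6.0134697 amu ≈ 6.0135 amu (to 4 decimal places)

6.0135 amu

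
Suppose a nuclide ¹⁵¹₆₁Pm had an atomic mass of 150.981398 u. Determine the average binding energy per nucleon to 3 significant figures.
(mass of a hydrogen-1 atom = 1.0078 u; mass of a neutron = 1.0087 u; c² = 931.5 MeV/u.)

7.88 MeV/nucleon

The nucleus contains 61 protons and 151 − 61 = 90 neutrons.
Total constituent mass: 61 × 1.0078 + 90 × 1.0087 = 152.2588 u
Δm = 152.2588 − 150.981398 = 1.277402 u
E_B = 1.277402 × 931.5 = 1189.90 MeV
Per nucleon: 1189.90 / 151 = 7.880 MeV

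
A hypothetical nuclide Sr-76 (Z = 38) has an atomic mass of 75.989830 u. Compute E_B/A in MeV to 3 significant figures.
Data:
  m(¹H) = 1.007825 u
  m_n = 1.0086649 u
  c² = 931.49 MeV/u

With 38 protons and 38 neutrons (A = 76):
Σm = 38·m(¹H) + 38·m_n = 38.297350 + 38.3292662 = 76.6266162 u
Mass defect Δm = 76.6266162 − 75.989830 = 0.6367862 u
Binding energy = Δm·c² = 0.6367862 × 931.49 MeV/u = 593.160 MeV
BE/A = 593.160 MeV / 76 = 7.8047 MeV/nucleon

7.80 MeV/nucleon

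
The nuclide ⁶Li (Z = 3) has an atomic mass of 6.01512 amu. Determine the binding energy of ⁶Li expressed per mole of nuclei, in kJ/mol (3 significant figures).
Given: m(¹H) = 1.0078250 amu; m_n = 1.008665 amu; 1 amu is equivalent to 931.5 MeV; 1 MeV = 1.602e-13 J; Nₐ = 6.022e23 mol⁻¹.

With 3 protons and 3 neutrons (A = 6):
Σm = 3·m(¹H) + 3·m_n = 3.0234750 + 3.025995 = 6.0494700 amu
Δm = 6.0494700 − 6.01512 = 0.0343500 amu
Binding energy = Δm·c² = 0.0343500 × 931.5 MeV/amu = 31.9970 MeV
Per nucleus in joules: 31.9970 MeV × 1.602e-13 J/MeV = 5.1259e-12 J
Per mole: 5.1259e-12 J × 6.022e23 mol⁻¹ = 3.0868e+12 J/mol

3.09e+09 kJ/mol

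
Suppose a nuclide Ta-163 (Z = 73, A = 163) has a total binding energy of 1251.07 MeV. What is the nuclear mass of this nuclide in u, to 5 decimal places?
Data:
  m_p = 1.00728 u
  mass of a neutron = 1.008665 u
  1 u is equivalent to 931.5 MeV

Mass defect = 1251.07 MeV / (931.5 MeV/u) = 1.3430703 u
Constituent mass = 73(1.00728) + 90(1.008665) = 164.311290 u
Nuclear mass = 164.311290 − 1.3430703 = 162.9682197 u ≈ 162.96822 u (to 5 decimal places)

162.96822 u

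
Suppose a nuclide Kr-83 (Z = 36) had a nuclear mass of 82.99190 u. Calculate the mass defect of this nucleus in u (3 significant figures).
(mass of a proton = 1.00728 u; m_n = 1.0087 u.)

With 36 protons and 47 neutrons (A = 83):
Σm = 36·m_p + 47·m_n = 36.26208 + 47.4089 = 83.67098 u
The mass defect is 83.67098 − 82.99190 = 0.67908 u.

0.679 u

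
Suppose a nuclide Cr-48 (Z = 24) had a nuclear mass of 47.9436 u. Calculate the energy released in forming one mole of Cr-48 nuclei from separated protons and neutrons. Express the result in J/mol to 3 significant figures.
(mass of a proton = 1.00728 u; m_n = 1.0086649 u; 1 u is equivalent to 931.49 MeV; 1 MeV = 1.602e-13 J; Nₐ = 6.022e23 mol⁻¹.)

3.95e+13 J/mol

Mass of separated nucleons = 24(1.00728) + 24(1.0086649) = 24.17472 + 24.2079576 = 48.3826776 u
The mass defect is 48.3826776 − 47.9436 = 0.4390776 u.
Binding energy = Δm·c² = 0.4390776 × 931.49 MeV/u = 408.996 MeV
Per nucleus in joules: 408.996 MeV × 1.602e-13 J/MeV = 6.5521e-11 J
Per mole: 6.5521e-11 J × 6.022e23 mol⁻¹ = 3.9457e+13 J/mol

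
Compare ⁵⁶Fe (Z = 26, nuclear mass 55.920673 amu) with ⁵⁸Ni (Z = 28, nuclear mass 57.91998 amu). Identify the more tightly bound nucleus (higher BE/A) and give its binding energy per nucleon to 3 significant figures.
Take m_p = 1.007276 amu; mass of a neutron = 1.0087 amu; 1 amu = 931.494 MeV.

⁵⁶Fe; 8.81 MeV/nucleon

⁵⁶Fe: Σm = 26(1.007276) + 30(1.0087) = 56.450176 amu; Δm = 0.529503 amu; E_B = 493.23 MeV; E_B/A = 8.808 MeV
⁵⁸Ni: Σm = 28(1.007276) + 30(1.0087) = 58.464728 amu; Δm = 0.544748 amu; E_B = 507.43 MeV; E_B/A = 8.749 MeV
⁵⁶Fe has the higher binding energy per nucleon, so it is the more tightly bound nucleus.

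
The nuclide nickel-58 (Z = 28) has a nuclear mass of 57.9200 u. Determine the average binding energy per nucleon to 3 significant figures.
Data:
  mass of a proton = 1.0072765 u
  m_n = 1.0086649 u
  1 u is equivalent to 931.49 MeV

The nucleus contains 28 protons and 58 − 28 = 30 neutrons.
Total constituent mass: 28 × 1.0072765 + 30 × 1.0086649 = 58.4636890 u
Mass defect Δm = 58.4636890 − 57.9200 = 0.5436890 u
Binding energy = Δm·c² = 0.5436890 × 931.49 MeV/u = 506.441 MeV
BE/A = 506.441 MeV / 58 = 8.732 MeV/nucleon

8.73 MeV/nucleon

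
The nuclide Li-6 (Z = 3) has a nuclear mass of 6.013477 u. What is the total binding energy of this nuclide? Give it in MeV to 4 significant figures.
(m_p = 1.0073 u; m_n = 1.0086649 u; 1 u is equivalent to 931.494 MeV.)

32.06 MeV

With 3 protons and 3 neutrons (A = 6):
Σm = 3·m_p + 3·m_n = 3.0219 + 3.0259947 = 6.0478947 u
Mass defect Δm = 6.0478947 − 6.013477 = 0.0344177 u
Converting to energy: 0.0344177 u × 931.494 MeV/u = 32.0599 MeV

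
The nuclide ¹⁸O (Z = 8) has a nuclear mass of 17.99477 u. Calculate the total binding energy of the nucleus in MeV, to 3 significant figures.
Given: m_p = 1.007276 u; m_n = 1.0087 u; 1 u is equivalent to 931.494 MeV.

Z = 8, so N = A − Z = 18 − 8 = 10.
Σm = 8·m_p + 10·m_n = 8.058208 + 10.0870 = 18.145208 u
The mass defect is 18.145208 − 17.99477 = 0.150438 u.
Binding energy = Δm·c² = 0.150438 × 931.494 MeV/u = 140.132 MeV

140 MeV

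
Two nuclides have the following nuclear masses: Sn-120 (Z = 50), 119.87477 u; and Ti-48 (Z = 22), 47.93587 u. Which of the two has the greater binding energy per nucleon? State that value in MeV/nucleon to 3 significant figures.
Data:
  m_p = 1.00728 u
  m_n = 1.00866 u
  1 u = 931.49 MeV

Sn-120: Σm = 50(1.00728) + 70(1.00866) = 120.97020 u; Δm = 1.09543 u; E_B = 1020.4 MeV; E_B/A = 8.503 MeV
Ti-48: Σm = 22(1.00728) + 26(1.00866) = 48.38532 u; Δm = 0.44945 u; E_B = 418.66 MeV; E_B/A = 8.722 MeV
Ti-48 has the higher binding energy per nucleon, so it is the more tightly bound nucleus.

Ti-48; 8.72 MeV/nucleon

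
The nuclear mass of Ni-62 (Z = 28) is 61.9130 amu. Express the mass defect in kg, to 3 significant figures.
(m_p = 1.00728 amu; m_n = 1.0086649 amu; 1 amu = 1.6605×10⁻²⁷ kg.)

With 28 protons and 34 neutrons (A = 62):
Σm = 28·m_p + 34·m_n = 28.20384 + 34.2946066 = 62.4984466 amu
The mass defect is 62.4984466 − 61.9130 = 0.5854466 amu.
In SI units: 0.5854466 amu × 1.6605×10⁻²⁷ kg/amu = 9.7213e-28 kg

9.72e-28 kg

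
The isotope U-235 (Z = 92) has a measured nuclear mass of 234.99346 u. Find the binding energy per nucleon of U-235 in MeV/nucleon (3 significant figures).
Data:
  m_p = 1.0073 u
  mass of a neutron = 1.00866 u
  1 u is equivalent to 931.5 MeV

Σm = 92·m_p + 143·m_n = 92.6716 + 144.23838 = 236.90998 u
The mass defect is 236.90998 − 234.99346 = 1.91652 u.
Binding energy = Δm·c² = 1.91652 × 931.5 MeV/u = 1785.24 MeV
Dividing by A = 235 gives 7.597 MeV per nucleon.

7.60 MeV/nucleon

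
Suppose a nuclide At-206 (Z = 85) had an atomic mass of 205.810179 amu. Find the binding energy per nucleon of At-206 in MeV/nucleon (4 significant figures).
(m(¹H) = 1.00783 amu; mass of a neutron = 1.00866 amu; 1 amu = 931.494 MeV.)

Total constituent mass: 85 × 1.00783 + 121 × 1.00866 = 207.71341 amu
Mass defect Δm = 207.71341 − 205.810179 = 1.903231 amu
Converting to energy: 1.903231 amu × 931.494 MeV/amu = 1772.85 MeV
Per nucleon: 1772.85 / 206 = 8.606 MeV

8.606 MeV/nucleon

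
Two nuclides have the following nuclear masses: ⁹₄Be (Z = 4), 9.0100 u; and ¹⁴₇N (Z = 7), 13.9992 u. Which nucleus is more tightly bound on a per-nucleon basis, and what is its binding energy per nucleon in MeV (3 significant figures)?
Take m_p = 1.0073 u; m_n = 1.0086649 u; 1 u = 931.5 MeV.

¹⁴₇N; 7.49 MeV/nucleon

⁹₄Be: Σm = 4(1.0073) + 5(1.0086649) = 9.0725245 u; Δm = 0.0625245 u; E_B = 58.242 MeV; E_B/A = 6.471 MeV
¹⁴₇N: Σm = 7(1.0073) + 7(1.0086649) = 14.1117543 u; Δm = 0.1125543 u; E_B = 104.84 MeV; E_B/A = 7.489 MeV
¹⁴₇N has the higher binding energy per nucleon, so it is the more tightly bound nucleus.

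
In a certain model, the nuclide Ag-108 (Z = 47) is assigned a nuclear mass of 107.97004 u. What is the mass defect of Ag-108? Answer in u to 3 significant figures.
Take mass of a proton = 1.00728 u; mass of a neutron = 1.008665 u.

0.901 u

With 47 protons and 61 neutrons (A = 108):
Total constituent mass: 47 × 1.00728 + 61 × 1.008665 = 108.870725 u
Mass defect Δm = 108.870725 − 107.97004 = 0.900685 u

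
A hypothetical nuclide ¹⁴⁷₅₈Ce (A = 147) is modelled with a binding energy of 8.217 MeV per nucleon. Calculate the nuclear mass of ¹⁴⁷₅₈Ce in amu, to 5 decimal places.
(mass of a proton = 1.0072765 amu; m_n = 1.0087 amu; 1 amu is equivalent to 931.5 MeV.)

Total binding energy = 147 × 8.217 = 1207.899 MeV
Mass defect = 1207.899 MeV / (931.5 MeV/amu) = 1.2967246 amu
Constituent mass = 58(1.0072765) + 89(1.0087) = 148.1963370 amu
Nuclear mass = 148.1963370 − 1.2967246 = 146.8996124 amu ≈ 146.89961 amu (to 5 decimal places)

146.89961 amu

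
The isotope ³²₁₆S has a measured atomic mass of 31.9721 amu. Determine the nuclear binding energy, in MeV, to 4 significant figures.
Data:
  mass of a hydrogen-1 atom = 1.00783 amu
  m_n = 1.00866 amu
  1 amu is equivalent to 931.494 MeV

271.8 MeV

With 16 protons and 16 neutrons (A = 32):
Σm = 16·m(¹H) + 16·m_n = 16.12528 + 16.13856 = 32.26384 amu
Δm = 32.26384 − 31.9721 = 0.29174 amu
Binding energy = Δm·c² = 0.29174 × 931.494 MeV/amu = 271.754 MeV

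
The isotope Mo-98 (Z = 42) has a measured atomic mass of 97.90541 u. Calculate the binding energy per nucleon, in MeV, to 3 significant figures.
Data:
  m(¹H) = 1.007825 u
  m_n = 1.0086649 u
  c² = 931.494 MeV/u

8.64 MeV/nucleon

The nucleus contains 42 protons and 98 − 42 = 56 neutrons.
Mass of separated nucleons = 42(1.007825) + 56(1.0086649) = 42.328650 + 56.4852344 = 98.8138844 u
The mass defect is 98.8138844 − 97.90541 = 0.9084744 u.
Binding energy = Δm·c² = 0.9084744 × 931.494 MeV/u = 846.238 MeV
BE/A = 846.238 MeV / 98 = 8.635 MeV/nucleon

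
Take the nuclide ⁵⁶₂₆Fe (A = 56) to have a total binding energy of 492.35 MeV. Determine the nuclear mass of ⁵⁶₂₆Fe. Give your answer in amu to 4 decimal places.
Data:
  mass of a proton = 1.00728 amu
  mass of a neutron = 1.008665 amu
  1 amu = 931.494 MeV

Mass defect = 492.35 MeV / (931.494 MeV/amu) = 0.528559 amu
Constituent mass = 26(1.00728) + 30(1.008665) = 56.449230 amu
Nuclear mass = 56.449230 − 0.528559 = 55.920671 amu ≈ 55.9207 amu (to 4 decimal places)

55.9207 amu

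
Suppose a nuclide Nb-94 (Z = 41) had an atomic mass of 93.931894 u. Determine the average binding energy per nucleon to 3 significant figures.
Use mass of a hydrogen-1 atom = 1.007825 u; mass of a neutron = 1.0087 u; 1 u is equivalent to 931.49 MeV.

The nucleus contains 41 protons and 94 − 41 = 53 neutrons.
Σm = 41·m(¹H) + 53·m_n = 41.320825 + 53.4611 = 94.781925 u
Mass defect Δm = 94.781925 − 93.931894 = 0.850031 u
E_B = 0.850031 × 931.49 = 791.795 MeV
Per nucleon: 791.795 / 94 = 8.423 MeV

8.42 MeV/nucleon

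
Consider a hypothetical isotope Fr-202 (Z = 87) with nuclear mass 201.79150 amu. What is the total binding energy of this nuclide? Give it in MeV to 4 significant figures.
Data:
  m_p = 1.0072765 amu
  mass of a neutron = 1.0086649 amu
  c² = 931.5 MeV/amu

Σm = 87·m_p + 115·m_n = 87.6330555 + 115.9964635 = 203.6295190 amu
Mass defect Δm = 203.6295190 − 201.79150 = 1.8380190 amu
E_B = 1.8380190 × 931.5 = 1712.11 MeV

1712 MeV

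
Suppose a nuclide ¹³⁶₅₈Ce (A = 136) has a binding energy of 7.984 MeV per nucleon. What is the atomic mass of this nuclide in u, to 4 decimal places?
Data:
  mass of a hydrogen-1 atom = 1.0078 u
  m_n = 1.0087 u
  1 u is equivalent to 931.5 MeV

135.9653 u

Total binding energy = 136 × 7.984 = 1085.824 MeV
Mass defect = 1085.824 MeV / (931.5 MeV/u) = 1.165673 u
Constituent mass = 58(1.0078) + 78(1.0087) = 137.1310 u
Atomic mass = 137.1310 − 1.165673 = 135.965327 u ≈ 135.9653 u (to 4 decimal places)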